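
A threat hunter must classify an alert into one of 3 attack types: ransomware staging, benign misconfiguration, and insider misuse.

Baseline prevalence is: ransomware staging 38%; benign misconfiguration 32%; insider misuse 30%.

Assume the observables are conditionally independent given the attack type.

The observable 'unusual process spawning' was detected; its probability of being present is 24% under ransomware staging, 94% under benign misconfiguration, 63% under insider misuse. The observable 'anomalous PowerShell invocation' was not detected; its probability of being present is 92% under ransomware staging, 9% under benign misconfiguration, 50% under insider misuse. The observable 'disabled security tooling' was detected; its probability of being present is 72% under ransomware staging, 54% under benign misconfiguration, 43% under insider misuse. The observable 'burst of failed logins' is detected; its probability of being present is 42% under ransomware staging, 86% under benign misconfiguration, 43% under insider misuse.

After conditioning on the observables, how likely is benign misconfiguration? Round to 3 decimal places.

0.866

By Bayes' rule with conditional independence, the unnormalized weight for each hypothesis is prior × ∏ likelihoods (using 1 − P(present | H) for each absent observable):
  ransomware staging: 0.38 × 0.24 × (1 − 0.92) × 0.72 × 0.42 = 0.0022063
  benign misconfiguration: 0.32 × 0.94 × (1 − 0.09) × 0.54 × 0.86 = 0.12712
  insider misuse: 0.30 × 0.63 × (1 − 0.50) × 0.43 × 0.43 = 0.017473
Marginal likelihood of the evidence = 0.1468.
P(benign misconfiguration | evidence) = 0.12712 / 0.1468 ≈ 0.866.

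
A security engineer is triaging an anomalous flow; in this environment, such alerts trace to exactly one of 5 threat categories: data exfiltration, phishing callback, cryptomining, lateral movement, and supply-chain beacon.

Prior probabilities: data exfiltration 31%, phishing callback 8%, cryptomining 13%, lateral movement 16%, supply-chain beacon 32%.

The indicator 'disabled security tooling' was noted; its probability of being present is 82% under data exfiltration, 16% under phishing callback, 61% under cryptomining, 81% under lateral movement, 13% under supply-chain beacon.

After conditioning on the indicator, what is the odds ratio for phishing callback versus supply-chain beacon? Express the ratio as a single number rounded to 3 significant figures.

Posterior odds equal prior odds times the likelihood ratio; only the two competing hypotheses matter.
  phishing callback: 0.08 × 0.16 = 0.0128
  supply-chain beacon: 0.32 × 0.13 = 0.0416
Odds(phishing callback : supply-chain beacon) = 0.0128 / 0.0416 ≈ 0.308.

0.308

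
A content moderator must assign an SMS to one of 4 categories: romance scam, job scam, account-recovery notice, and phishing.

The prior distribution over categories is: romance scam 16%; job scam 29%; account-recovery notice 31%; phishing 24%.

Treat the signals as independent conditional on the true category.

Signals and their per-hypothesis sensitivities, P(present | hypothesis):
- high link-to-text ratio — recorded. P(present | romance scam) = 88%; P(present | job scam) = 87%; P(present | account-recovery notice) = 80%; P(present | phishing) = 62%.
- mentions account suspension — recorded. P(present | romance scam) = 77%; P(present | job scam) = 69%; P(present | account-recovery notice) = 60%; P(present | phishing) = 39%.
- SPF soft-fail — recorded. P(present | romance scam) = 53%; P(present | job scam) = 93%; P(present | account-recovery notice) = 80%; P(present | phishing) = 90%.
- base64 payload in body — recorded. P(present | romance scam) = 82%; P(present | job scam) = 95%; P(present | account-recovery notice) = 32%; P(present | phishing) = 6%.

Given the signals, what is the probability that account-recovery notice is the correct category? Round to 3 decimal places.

Multiply each prior by the joint likelihood of the signal pattern:
  romance scam: 0.16 × 0.88 × 0.77 × 0.53 × 0.82 = 0.047118
  job scam: 0.29 × 0.87 × 0.69 × 0.93 × 0.95 = 0.15381
  account-recovery notice: 0.31 × 0.80 × 0.60 × 0.80 × 0.32 = 0.038093
  phishing: 0.24 × 0.62 × 0.39 × 0.90 × 0.06 = 0.0031337
The unnormalized weights sum to 0.24215.
P(account-recovery notice | evidence) = 0.038093 / 0.24215 ≈ 0.157.

0.157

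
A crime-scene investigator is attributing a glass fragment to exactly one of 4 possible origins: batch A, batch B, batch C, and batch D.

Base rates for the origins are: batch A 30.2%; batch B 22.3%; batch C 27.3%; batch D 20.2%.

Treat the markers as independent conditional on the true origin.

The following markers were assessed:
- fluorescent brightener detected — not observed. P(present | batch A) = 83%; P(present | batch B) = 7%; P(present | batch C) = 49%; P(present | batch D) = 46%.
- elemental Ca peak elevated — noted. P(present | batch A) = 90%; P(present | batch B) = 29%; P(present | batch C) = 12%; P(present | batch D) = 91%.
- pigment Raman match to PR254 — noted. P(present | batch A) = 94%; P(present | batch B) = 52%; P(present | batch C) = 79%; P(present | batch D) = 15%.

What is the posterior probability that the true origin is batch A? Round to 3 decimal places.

Multiply each prior by the joint likelihood of the marker pattern (using 1 − P(present | H) for each absent marker):
  batch A: 0.302 × (1 − 0.83) × 0.90 × 0.94 = 0.043434
  batch B: 0.223 × (1 − 0.07) × 0.29 × 0.52 = 0.031274
  batch C: 0.273 × (1 − 0.49) × 0.12 × 0.79 = 0.013199
  batch D: 0.202 × (1 − 0.46) × 0.91 × 0.15 = 0.014889
The unnormalized weights sum to 0.1028.
P(batch A | evidence) = 0.043434 / 0.1028 ≈ 0.423.

0.423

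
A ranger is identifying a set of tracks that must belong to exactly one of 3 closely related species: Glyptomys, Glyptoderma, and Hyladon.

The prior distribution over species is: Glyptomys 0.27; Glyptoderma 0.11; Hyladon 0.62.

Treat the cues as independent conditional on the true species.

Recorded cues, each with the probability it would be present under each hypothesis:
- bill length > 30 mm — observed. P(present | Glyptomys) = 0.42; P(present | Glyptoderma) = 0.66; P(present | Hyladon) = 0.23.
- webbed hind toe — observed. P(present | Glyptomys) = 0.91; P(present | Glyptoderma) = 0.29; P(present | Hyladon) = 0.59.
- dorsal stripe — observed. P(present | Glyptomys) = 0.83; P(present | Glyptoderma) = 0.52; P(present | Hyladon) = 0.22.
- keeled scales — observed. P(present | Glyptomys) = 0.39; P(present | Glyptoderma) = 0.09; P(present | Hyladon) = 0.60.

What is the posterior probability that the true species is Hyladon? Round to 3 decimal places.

For each hypothesis, the unnormalized posterior weight is prior × product of the cue likelihoods:
  Glyptomys: 0.27 × 0.42 × 0.91 × 0.83 × 0.39 = 0.033404
  Glyptoderma: 0.11 × 0.66 × 0.29 × 0.52 × 0.09 = 0.00098533
  Hyladon: 0.62 × 0.23 × 0.59 × 0.22 × 0.60 = 0.011106
Marginal likelihood of the evidence = 0.045495.
P(Hyladon | evidence) = 0.011106 / 0.045495 ≈ 0.244.

0.244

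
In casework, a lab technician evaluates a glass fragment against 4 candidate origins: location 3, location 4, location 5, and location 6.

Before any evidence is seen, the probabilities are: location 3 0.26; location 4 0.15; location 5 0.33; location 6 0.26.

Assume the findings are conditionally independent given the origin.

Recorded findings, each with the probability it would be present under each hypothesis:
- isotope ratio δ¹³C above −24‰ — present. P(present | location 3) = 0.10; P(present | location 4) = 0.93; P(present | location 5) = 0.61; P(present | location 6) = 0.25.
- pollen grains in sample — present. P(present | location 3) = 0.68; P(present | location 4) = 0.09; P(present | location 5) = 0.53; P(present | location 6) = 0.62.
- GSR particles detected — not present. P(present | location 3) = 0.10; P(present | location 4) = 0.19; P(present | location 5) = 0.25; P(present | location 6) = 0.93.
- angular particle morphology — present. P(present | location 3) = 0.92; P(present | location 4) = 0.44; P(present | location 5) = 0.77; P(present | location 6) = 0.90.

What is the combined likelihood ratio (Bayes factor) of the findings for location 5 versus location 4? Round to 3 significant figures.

Joint likelihood of the evidence pattern under each hypothesis (using 1 − P(present | H) for each absent finding):
  location 5: 0.61 × 0.53 × (1 − 0.25) × 0.77 = 0.18671
  location 4: 0.93 × 0.09 × (1 − 0.19) × 0.44 = 0.029831
Bayes factor = 0.18671 / 0.029831 ≈ 6.26

6.26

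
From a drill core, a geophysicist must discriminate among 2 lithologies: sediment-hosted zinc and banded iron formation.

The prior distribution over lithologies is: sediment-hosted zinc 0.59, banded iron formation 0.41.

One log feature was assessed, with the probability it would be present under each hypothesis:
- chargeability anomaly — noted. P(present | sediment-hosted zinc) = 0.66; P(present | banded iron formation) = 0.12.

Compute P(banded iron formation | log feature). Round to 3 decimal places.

Multiply each prior by the likelihood of the log feature:
  sediment-hosted zinc: 0.59 × 0.66 = 0.3894
  banded iron formation: 0.41 × 0.12 = 0.0492
Normalizing constant Z = 0.3894 + 0.0492 = 0.4386.
P(banded iron formation | evidence) = 0.0492 / 0.4386 ≈ 0.112.

0.112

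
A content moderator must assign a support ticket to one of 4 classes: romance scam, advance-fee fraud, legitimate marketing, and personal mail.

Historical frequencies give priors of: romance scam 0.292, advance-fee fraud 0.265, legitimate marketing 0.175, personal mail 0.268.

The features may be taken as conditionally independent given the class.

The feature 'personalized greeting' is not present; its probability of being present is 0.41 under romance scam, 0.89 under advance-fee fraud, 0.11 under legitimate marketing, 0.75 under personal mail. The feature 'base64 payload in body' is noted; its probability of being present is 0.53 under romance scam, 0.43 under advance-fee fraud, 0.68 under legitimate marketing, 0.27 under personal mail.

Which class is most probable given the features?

For each hypothesis, the unnormalized posterior weight is prior × product of the feature likelihoods (using 1 − P(present | H) for each absent feature):
  romance scam: 0.292 × (1 − 0.41) × 0.53 = 0.091308
  advance-fee fraud: 0.265 × (1 − 0.89) × 0.43 = 0.012534
  legitimate marketing: 0.175 × (1 − 0.11) × 0.68 = 0.10591
  personal mail: 0.268 × (1 − 0.75) × 0.27 = 0.01809
Normalizing constant Z = 0.091308 + 0.012534 + 0.10591 + 0.01809 = 0.22784.
P(romance scam | evidence) ≈ 0.091308 / 0.22784 ≈ 0.401
P(advance-fee fraud | evidence) ≈ 0.012534 / 0.22784 ≈ 0.055
P(legitimate marketing | evidence) ≈ 0.10591 / 0.22784 ≈ 0.465
P(personal mail | evidence) ≈ 0.01809 / 0.22784 ≈ 0.079
The largest is 0.465, so legitimate marketing is most probable.

legitimate marketing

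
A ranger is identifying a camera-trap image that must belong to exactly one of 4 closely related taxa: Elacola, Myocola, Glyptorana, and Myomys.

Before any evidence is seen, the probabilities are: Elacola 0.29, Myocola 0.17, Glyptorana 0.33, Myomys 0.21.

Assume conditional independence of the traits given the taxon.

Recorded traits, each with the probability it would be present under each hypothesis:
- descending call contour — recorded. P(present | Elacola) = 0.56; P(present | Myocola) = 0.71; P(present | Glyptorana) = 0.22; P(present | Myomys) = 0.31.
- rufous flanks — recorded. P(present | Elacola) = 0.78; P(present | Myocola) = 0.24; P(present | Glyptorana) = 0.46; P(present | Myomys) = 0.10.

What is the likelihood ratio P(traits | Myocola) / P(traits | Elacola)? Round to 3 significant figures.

Take the product of per-trait likelihoods under each hypothesis, then divide.
  Myocola: 0.71 × 0.24 = 0.1704
  Elacola: 0.56 × 0.78 = 0.4368
Bayes factor = 0.1704 / 0.4368 ≈ 0.390

0.390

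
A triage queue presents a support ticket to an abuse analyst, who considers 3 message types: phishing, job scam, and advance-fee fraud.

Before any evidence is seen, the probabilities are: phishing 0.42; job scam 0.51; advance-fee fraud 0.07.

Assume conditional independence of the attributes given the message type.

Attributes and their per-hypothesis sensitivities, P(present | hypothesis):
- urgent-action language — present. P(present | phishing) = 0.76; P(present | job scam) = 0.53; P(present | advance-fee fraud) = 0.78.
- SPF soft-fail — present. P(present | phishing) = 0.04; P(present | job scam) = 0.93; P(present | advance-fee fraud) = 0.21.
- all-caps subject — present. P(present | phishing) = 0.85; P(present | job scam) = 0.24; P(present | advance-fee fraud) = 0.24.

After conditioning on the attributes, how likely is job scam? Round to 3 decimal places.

Multiply each prior by the joint likelihood of the attribute pattern:
  phishing: 0.42 × 0.76 × 0.04 × 0.85 = 0.010853
  job scam: 0.51 × 0.53 × 0.93 × 0.24 = 0.060331
  advance-fee fraud: 0.07 × 0.78 × 0.21 × 0.24 = 0.0027518
Marginal likelihood of the evidence = 0.073936.
P(job scam | evidence) = 0.060331 / 0.073936 ≈ 0.816.

0.816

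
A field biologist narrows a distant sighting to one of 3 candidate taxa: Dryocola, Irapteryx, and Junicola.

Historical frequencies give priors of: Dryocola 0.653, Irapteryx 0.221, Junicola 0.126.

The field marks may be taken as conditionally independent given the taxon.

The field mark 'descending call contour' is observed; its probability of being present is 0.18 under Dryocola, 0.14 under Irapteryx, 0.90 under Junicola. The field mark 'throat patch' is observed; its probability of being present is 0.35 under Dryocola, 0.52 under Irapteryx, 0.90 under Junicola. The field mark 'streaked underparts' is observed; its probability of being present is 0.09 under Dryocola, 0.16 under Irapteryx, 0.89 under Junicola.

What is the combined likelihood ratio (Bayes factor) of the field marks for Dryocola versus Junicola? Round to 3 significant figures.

Joint likelihood of the field mark pattern under each hypothesis:
  Dryocola: 0.18 × 0.35 × 0.09 = 0.00567
  Junicola: 0.90 × 0.90 × 0.89 = 0.7209
Bayes factor = 0.00567 / 0.7209 ≈ 0.00787

0.00787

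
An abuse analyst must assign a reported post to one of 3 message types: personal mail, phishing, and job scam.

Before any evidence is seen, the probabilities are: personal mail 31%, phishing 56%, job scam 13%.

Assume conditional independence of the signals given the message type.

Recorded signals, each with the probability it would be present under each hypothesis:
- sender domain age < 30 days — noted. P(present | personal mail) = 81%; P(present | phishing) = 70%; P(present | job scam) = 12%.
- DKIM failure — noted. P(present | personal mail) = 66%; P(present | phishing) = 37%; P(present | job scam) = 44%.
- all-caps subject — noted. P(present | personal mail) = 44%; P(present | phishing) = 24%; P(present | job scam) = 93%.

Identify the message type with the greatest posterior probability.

personal mail

By Bayes' rule with conditional independence, the unnormalized weight for each hypothesis is prior × ∏ likelihoods:
  personal mail: 0.31 × 0.81 × 0.66 × 0.44 = 0.072919
  phishing: 0.56 × 0.70 × 0.37 × 0.24 = 0.03481
  job scam: 0.13 × 0.12 × 0.44 × 0.93 = 0.0063835
Marginal likelihood of the evidence = 0.11411.
P(personal mail | evidence) ≈ 0.072919 / 0.11411 ≈ 0.639
P(phishing | evidence) ≈ 0.03481 / 0.11411 ≈ 0.305
P(job scam | evidence) ≈ 0.0063835 / 0.11411 ≈ 0.056
The largest is 0.639, so personal mail is most probable.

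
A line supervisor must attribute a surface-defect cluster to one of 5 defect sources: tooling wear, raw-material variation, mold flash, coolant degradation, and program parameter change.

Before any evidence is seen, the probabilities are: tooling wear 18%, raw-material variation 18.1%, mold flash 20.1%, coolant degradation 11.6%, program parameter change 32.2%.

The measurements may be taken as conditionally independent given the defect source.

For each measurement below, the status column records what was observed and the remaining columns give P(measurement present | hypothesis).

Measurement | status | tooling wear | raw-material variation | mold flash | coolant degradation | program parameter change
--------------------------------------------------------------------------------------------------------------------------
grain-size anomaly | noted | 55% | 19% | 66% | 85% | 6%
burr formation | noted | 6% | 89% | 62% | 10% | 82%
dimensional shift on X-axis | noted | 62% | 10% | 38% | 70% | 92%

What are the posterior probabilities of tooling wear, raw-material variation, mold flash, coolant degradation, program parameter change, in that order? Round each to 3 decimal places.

0.062, 0.051, 0.526, 0.116, 0.245

For each hypothesis, the unnormalized posterior weight is prior × product of the measurement likelihoods:
  tooling wear: 0.180 × 0.55 × 0.06 × 0.62 = 0.0036828
  raw-material variation: 0.181 × 0.19 × 0.89 × 0.10 = 0.0030607
  mold flash: 0.201 × 0.66 × 0.62 × 0.38 = 0.031255
  coolant degradation: 0.116 × 0.85 × 0.10 × 0.70 = 0.006902
  program parameter change: 0.322 × 0.06 × 0.82 × 0.92 = 0.014575
The unnormalized weights sum to 0.059475.
P(tooling wear | evidence) = 0.0036828 / 0.059475 ≈ 0.062
P(raw-material variation | evidence) = 0.0030607 / 0.059475 ≈ 0.051
P(mold flash | evidence) = 0.031255 / 0.059475 ≈ 0.526
P(coolant degradation | evidence) = 0.006902 / 0.059475 ≈ 0.116
P(program parameter change | evidence) = 0.014575 / 0.059475 ≈ 0.245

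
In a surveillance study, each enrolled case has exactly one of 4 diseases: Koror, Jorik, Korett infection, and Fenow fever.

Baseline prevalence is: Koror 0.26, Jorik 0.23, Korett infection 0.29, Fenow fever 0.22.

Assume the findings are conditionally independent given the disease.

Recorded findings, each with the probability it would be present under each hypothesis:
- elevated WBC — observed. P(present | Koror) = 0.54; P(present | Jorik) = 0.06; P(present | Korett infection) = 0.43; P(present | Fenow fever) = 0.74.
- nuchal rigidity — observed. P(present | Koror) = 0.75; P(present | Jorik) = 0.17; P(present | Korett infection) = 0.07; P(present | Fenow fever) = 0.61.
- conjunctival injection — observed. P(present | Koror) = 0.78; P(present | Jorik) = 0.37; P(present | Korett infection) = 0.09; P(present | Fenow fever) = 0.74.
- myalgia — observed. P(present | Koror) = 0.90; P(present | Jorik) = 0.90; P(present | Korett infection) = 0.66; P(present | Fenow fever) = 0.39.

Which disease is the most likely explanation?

Koror

Multiply each prior by the joint likelihood of the evidence pattern:
  Koror: 0.26 × 0.54 × 0.75 × 0.78 × 0.90 = 0.073921
  Jorik: 0.23 × 0.06 × 0.17 × 0.37 × 0.90 = 0.00078122
  Korett infection: 0.29 × 0.43 × 0.07 × 0.09 × 0.66 = 0.0005185
  Fenow fever: 0.22 × 0.74 × 0.61 × 0.74 × 0.39 = 0.02866
The unnormalized weights sum to 0.10388.
P(Koror | evidence) ≈ 0.073921 / 0.10388 ≈ 0.712
P(Jorik | evidence) ≈ 0.00078122 / 0.10388 ≈ 0.008
P(Korett infection | evidence) ≈ 0.0005185 / 0.10388 ≈ 0.005
P(Fenow fever | evidence) ≈ 0.02866 / 0.10388 ≈ 0.276
The largest is 0.712, so Koror is most probable.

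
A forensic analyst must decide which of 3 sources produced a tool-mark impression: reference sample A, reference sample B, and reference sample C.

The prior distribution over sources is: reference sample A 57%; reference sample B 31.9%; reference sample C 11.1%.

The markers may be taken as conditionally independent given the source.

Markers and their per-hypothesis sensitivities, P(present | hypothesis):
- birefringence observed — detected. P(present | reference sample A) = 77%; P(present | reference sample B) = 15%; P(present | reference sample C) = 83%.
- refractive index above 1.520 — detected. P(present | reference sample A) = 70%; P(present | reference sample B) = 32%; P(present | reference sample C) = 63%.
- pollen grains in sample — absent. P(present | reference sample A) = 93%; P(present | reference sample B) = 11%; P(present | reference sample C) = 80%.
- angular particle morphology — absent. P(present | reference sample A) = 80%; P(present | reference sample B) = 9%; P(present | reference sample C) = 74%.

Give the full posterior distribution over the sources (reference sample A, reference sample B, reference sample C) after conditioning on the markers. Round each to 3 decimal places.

0.218, 0.629, 0.153

By Bayes' rule with conditional independence, the unnormalized weight for each hypothesis is prior × ∏ likelihoods (using 1 − P(present | H) for each absent marker):
  reference sample A: 0.570 × 0.77 × 0.70 × (1 − 0.93) × (1 − 0.80) = 0.0043012
  reference sample B: 0.319 × 0.15 × 0.32 × (1 − 0.11) × (1 − 0.09) = 0.012401
  reference sample C: 0.111 × 0.83 × 0.63 × (1 − 0.80) × (1 − 0.74) = 0.0030182
Normalizing constant Z = 0.0043012 + 0.012401 + 0.0030182 = 0.019721.
P(reference sample A | evidence) = 0.0043012 / 0.019721 ≈ 0.218
P(reference sample B | evidence) = 0.012401 / 0.019721 ≈ 0.629
P(reference sample C | evidence) = 0.0030182 / 0.019721 ≈ 0.153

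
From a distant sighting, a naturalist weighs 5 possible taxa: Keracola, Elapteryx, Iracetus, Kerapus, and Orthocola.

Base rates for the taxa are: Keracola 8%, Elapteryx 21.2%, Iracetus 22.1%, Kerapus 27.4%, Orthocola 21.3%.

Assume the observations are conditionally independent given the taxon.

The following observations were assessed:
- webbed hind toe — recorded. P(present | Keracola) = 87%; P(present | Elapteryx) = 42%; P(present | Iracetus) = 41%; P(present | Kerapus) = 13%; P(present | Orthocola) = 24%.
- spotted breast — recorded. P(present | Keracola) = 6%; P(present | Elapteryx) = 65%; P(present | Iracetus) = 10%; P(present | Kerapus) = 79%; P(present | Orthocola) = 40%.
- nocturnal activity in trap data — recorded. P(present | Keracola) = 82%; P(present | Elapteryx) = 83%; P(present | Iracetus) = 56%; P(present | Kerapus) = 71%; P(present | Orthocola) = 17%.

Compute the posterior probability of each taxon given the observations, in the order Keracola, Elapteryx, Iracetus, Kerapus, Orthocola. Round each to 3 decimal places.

By Bayes' rule with conditional independence, the unnormalized weight for each hypothesis is prior × ∏ likelihoods:
  Keracola: 0.080 × 0.87 × 0.06 × 0.82 = 0.0034243
  Elapteryx: 0.212 × 0.42 × 0.65 × 0.83 = 0.048037
  Iracetus: 0.221 × 0.41 × 0.10 × 0.56 = 0.0050742
  Kerapus: 0.274 × 0.13 × 0.79 × 0.71 = 0.019979
  Orthocola: 0.213 × 0.24 × 0.40 × 0.17 = 0.0034762
The unnormalized weights sum to 0.079991.
P(Keracola | evidence) = 0.0034243 / 0.079991 ≈ 0.043
P(Elapteryx | evidence) = 0.048037 / 0.079991 ≈ 0.601
P(Iracetus | evidence) = 0.0050742 / 0.079991 ≈ 0.063
P(Kerapus | evidence) = 0.019979 / 0.079991 ≈ 0.250
P(Orthocola | evidence) = 0.0034762 / 0.079991 ≈ 0.043

0.043, 0.601, 0.063, 0.250, 0.043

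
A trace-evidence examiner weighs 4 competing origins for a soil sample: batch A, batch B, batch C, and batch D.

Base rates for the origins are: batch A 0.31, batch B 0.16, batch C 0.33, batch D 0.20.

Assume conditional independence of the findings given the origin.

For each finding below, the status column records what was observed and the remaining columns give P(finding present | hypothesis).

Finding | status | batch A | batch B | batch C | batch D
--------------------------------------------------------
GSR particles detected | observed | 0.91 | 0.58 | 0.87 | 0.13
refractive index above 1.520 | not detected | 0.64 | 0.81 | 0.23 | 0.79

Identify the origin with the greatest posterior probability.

By Bayes' rule with conditional independence, the unnormalized weight for each hypothesis is prior × ∏ likelihoods (using 1 − P(present | H) for each absent finding):
  batch A: 0.31 × 0.91 × (1 − 0.64) = 0.10156
  batch B: 0.16 × 0.58 × (1 − 0.81) = 0.017632
  batch C: 0.33 × 0.87 × (1 − 0.23) = 0.22107
  batch D: 0.20 × 0.13 × (1 − 0.79) = 0.00546
Normalizing constant Z = 0.10156 + 0.017632 + 0.22107 + 0.00546 = 0.34571.
P(batch A | evidence) ≈ 0.10156 / 0.34571 ≈ 0.294
P(batch B | evidence) ≈ 0.017632 / 0.34571 ≈ 0.051
P(batch C | evidence) ≈ 0.22107 / 0.34571 ≈ 0.639
P(batch D | evidence) ≈ 0.00546 / 0.34571 ≈ 0.016
The largest is 0.639, so batch C is most probable.

batch C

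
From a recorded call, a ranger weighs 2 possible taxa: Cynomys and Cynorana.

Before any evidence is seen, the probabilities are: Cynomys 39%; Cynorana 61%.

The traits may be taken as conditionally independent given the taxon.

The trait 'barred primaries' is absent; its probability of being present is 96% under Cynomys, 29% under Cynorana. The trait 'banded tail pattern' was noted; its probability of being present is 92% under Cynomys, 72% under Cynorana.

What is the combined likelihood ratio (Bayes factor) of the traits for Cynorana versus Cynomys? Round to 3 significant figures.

Take the product of per-trait likelihoods under each hypothesis (using 1 − P(present | H) for each absent trait), then divide.
  Cynorana: (1 − 0.29) × 0.72 = 0.5112
  Cynomys: (1 − 0.96) × 0.92 = 0.0368
Bayes factor = 0.5112 / 0.0368 ≈ 13.9

13.9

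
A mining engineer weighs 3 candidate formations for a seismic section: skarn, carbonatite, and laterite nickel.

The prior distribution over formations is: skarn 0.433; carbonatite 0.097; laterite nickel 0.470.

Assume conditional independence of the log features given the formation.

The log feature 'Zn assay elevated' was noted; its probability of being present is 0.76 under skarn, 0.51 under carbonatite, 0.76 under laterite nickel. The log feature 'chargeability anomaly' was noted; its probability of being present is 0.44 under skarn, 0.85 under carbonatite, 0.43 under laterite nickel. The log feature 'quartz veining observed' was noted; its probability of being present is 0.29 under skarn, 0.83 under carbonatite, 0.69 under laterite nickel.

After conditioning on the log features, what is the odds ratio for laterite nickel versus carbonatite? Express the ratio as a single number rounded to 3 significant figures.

The normalizing constant cancels in an odds ratio, so compute prior × likelihood for the two hypotheses only:
  laterite nickel: 0.470 × 0.76 × 0.43 × 0.69 = 0.10598
  carbonatite: 0.097 × 0.51 × 0.85 × 0.83 = 0.034901
Odds(laterite nickel : carbonatite) = 0.10598 / 0.034901 ≈ 3.04.

3.04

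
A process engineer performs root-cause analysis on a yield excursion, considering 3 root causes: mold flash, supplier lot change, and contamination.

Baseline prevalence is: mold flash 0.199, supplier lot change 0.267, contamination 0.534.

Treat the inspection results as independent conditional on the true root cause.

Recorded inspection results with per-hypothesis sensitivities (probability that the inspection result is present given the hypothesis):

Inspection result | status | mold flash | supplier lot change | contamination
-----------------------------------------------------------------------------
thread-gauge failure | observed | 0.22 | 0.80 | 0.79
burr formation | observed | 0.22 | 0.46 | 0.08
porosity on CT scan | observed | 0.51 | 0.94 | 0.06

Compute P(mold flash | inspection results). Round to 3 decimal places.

Multiply each prior by the joint likelihood of the inspection result pattern:
  mold flash: 0.199 × 0.22 × 0.22 × 0.51 = 0.0049121
  supplier lot change: 0.267 × 0.80 × 0.46 × 0.94 = 0.092361
  contamination: 0.534 × 0.79 × 0.08 × 0.06 = 0.0020249
Normalizing constant Z = 0.0049121 + 0.092361 + 0.0020249 = 0.099298.
P(mold flash | evidence) = 0.0049121 / 0.099298 ≈ 0.049.

0.049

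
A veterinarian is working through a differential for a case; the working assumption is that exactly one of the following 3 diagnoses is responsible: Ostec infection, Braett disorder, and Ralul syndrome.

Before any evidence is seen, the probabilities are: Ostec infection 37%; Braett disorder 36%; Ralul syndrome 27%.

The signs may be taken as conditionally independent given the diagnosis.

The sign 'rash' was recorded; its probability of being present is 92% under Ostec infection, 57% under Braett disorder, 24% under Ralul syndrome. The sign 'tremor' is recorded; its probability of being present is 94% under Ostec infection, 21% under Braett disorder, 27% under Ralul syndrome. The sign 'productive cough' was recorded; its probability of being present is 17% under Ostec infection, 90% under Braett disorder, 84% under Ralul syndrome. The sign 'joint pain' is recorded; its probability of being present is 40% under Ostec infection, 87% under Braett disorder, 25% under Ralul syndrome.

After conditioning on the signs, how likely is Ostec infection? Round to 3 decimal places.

0.368

For each hypothesis, the unnormalized posterior weight is prior × product of the sign likelihoods:
  Ostec infection: 0.37 × 0.92 × 0.94 × 0.17 × 0.40 = 0.021758
  Braett disorder: 0.36 × 0.57 × 0.21 × 0.90 × 0.87 = 0.033741
  Ralul syndrome: 0.27 × 0.24 × 0.27 × 0.84 × 0.25 = 0.0036742
The unnormalized weights sum to 0.059174.
P(Ostec infection | evidence) = 0.021758 / 0.059174 ≈ 0.368.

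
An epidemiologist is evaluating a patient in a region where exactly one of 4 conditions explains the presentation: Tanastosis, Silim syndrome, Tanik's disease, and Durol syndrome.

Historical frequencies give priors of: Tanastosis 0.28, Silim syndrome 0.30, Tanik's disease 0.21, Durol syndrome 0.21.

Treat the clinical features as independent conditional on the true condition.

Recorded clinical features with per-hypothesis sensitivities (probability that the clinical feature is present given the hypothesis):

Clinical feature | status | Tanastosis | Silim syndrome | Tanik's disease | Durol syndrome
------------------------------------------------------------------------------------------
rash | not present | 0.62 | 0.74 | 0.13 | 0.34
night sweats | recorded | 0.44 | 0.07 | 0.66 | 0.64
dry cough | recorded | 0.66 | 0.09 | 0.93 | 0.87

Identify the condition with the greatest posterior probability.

By Bayes' rule with conditional independence, the unnormalized weight for each hypothesis is prior × ∏ likelihoods (using 1 − P(present | H) for each absent clinical feature):
  Tanastosis: 0.28 × (1 − 0.62) × 0.44 × 0.66 = 0.030899
  Silim syndrome: 0.30 × (1 − 0.74) × 0.07 × 0.09 = 0.0004914
  Tanik's disease: 0.21 × (1 − 0.13) × 0.66 × 0.93 = 0.11214
  Durol syndrome: 0.21 × (1 − 0.34) × 0.64 × 0.87 = 0.077172
Normalizing constant Z = 0.030899 + 0.0004914 + 0.11214 + 0.077172 = 0.2207.
P(Tanastosis | evidence) ≈ 0.030899 / 0.2207 ≈ 0.140
P(Silim syndrome | evidence) ≈ 0.0004914 / 0.2207 ≈ 0.002
P(Tanik's disease | evidence) ≈ 0.11214 / 0.2207 ≈ 0.508
P(Durol syndrome | evidence) ≈ 0.077172 / 0.2207 ≈ 0.350
The largest is 0.508, so Tanik's disease is most probable.

Tanik's disease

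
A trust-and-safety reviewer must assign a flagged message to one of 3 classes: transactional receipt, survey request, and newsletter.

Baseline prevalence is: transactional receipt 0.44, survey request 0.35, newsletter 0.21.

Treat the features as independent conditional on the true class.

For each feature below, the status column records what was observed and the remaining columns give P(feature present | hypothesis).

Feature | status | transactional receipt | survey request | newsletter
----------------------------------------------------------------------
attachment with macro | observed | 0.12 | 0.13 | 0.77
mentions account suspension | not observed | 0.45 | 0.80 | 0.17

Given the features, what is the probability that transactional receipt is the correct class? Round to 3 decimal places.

By Bayes' rule with conditional independence, the unnormalized weight for each hypothesis is prior × ∏ likelihoods (using 1 − P(present | H) for each absent feature):
  transactional receipt: 0.44 × 0.12 × (1 − 0.45) = 0.02904
  survey request: 0.35 × 0.13 × (1 − 0.80) = 0.0091
  newsletter: 0.21 × 0.77 × (1 − 0.17) = 0.13421
Marginal likelihood of the evidence = 0.17235.
P(transactional receipt | evidence) = 0.02904 / 0.17235 ≈ 0.168.

0.168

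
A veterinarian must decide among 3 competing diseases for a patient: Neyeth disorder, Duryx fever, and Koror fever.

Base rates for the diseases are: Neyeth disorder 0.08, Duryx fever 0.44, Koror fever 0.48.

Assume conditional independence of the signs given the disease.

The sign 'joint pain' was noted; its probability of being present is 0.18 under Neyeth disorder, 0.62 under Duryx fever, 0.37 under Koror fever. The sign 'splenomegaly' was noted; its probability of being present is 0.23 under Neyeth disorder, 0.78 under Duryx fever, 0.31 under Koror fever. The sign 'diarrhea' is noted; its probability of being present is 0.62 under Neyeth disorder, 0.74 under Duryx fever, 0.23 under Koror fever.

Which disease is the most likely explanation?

By Bayes' rule with conditional independence, the unnormalized weight for each hypothesis is prior × ∏ likelihoods:
  Neyeth disorder: 0.08 × 0.18 × 0.23 × 0.62 = 0.0020534
  Duryx fever: 0.44 × 0.62 × 0.78 × 0.74 = 0.15746
  Koror fever: 0.48 × 0.37 × 0.31 × 0.23 = 0.012663
Marginal likelihood of the evidence = 0.17218.
P(Neyeth disorder | evidence) ≈ 0.0020534 / 0.17218 ≈ 0.012
P(Duryx fever | evidence) ≈ 0.15746 / 0.17218 ≈ 0.915
P(Koror fever | evidence) ≈ 0.012663 / 0.17218 ≈ 0.074
The largest is 0.915, so Duryx fever is most probable.

Duryx fever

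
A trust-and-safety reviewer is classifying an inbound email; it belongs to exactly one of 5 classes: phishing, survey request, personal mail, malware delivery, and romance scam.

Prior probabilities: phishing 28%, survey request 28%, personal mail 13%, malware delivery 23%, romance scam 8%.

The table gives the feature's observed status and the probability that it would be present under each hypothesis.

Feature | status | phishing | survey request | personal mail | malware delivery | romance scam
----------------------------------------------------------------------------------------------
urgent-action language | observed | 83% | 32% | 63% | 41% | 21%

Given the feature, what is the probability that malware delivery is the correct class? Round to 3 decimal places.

0.183

Multiply each prior by the likelihood of the feature:
  phishing: 0.28 × 0.83 = 0.2324
  survey request: 0.28 × 0.32 = 0.0896
  personal mail: 0.13 × 0.63 = 0.0819
  malware delivery: 0.23 × 0.41 = 0.0943
  romance scam: 0.08 × 0.21 = 0.0168
The unnormalized weights sum to 0.515.
P(malware delivery | evidence) = 0.0943 / 0.515 ≈ 0.183.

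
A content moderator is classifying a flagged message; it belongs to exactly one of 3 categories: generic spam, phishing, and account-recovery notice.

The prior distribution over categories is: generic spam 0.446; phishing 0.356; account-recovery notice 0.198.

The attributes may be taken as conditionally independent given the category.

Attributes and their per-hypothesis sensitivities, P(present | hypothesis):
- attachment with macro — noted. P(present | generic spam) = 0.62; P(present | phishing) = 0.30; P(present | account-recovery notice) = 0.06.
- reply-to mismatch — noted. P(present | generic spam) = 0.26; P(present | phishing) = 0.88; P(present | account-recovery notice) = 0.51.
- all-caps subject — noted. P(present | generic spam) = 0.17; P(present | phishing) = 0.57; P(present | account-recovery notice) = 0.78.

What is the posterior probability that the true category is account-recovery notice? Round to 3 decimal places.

0.067

Multiply each prior by the joint likelihood of the attribute pattern:
  generic spam: 0.446 × 0.62 × 0.26 × 0.17 = 0.012222
  phishing: 0.356 × 0.30 × 0.88 × 0.57 = 0.053571
  account-recovery notice: 0.198 × 0.06 × 0.51 × 0.78 = 0.0047259
The unnormalized weights sum to 0.070519.
P(account-recovery notice | evidence) = 0.0047259 / 0.070519 ≈ 0.067.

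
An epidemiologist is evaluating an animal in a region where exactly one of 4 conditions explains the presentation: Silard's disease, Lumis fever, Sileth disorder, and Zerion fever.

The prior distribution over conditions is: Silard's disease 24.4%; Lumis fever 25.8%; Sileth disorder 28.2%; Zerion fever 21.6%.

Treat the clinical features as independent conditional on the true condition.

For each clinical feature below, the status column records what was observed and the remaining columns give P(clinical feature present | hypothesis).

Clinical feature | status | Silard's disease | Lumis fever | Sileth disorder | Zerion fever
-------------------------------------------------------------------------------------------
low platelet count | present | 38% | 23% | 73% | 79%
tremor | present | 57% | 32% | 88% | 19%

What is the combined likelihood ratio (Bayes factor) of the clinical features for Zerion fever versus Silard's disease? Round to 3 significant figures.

The Bayes factor is the ratio of the joint likelihoods of the clinical feature pattern under the two hypotheses.
  Zerion fever: 0.79 × 0.19 = 0.1501
  Silard's disease: 0.38 × 0.57 = 0.2166
Bayes factor = 0.1501 / 0.2166 ≈ 0.693

0.693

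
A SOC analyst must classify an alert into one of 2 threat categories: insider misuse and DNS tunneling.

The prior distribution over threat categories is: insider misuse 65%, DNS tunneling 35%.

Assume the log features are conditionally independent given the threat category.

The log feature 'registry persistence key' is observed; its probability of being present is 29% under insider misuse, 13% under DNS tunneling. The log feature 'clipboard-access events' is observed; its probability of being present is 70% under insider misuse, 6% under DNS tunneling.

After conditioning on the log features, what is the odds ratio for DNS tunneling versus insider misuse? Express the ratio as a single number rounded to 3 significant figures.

Unnormalized posterior weight (prior times the log feature likelihoods) for each of the two hypotheses:
  DNS tunneling: 0.35 × 0.13 × 0.06 = 0.00273
  insider misuse: 0.65 × 0.29 × 0.70 = 0.13195
Posterior odds = 0.00273 / 0.13195 ≈ 0.0207.

0.0207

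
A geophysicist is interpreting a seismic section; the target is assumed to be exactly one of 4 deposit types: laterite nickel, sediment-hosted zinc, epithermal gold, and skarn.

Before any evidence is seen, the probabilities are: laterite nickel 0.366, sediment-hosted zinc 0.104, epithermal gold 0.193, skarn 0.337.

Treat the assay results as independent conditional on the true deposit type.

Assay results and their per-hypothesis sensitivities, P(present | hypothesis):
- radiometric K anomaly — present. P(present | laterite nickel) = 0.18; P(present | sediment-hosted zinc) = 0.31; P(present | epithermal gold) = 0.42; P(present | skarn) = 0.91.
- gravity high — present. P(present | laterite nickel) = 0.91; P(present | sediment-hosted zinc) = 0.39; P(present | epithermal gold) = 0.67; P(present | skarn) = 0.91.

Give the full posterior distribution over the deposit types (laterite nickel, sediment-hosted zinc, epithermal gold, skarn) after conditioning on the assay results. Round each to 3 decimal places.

Multiply each prior by the joint likelihood of the assay result pattern:
  laterite nickel: 0.366 × 0.18 × 0.91 = 0.059951
  sediment-hosted zinc: 0.104 × 0.31 × 0.39 = 0.012574
  epithermal gold: 0.193 × 0.42 × 0.67 = 0.05431
  skarn: 0.337 × 0.91 × 0.91 = 0.27907
Marginal likelihood of the evidence = 0.4059.
P(laterite nickel | evidence) = 0.059951 / 0.4059 ≈ 0.148
P(sediment-hosted zinc | evidence) = 0.012574 / 0.4059 ≈ 0.031
P(epithermal gold | evidence) = 0.05431 / 0.4059 ≈ 0.134
P(skarn | evidence) = 0.27907 / 0.4059 ≈ 0.688

0.148, 0.031, 0.134, 0.688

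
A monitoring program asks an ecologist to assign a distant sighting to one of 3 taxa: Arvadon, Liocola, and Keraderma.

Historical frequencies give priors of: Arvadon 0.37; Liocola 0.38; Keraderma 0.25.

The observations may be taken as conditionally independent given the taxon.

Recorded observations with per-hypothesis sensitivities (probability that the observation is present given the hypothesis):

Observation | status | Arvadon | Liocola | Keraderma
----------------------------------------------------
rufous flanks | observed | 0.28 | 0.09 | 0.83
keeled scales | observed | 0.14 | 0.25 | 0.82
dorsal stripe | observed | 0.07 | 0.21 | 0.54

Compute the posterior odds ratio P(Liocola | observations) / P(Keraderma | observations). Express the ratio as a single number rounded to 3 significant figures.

The normalizing constant cancels in an odds ratio, so compute prior × likelihood for the two hypotheses only:
  Liocola: 0.38 × 0.09 × 0.25 × 0.21 = 0.0017955
  Keraderma: 0.25 × 0.83 × 0.82 × 0.54 = 0.091881
Posterior odds = 0.0017955 / 0.091881 ≈ 0.0195.

0.0195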